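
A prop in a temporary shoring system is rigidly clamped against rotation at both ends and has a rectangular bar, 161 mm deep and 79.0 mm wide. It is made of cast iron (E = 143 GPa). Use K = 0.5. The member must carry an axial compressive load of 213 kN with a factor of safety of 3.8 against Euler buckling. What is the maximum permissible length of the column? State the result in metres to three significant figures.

L_max ≈ 6.79 m

Buckling occurs about the weak axis: I_min = h·b³/12 with b = 79.0 mm (the shorter side).
I_min = 161×79.0³/12 = 6.615×10^6 mm⁴
I = 6.615×10^-6 m⁴
Required critical load P_cr = n·P = 3.8 × 213 = 809.4 kN = 8.094×10^5 N
From P_cr = π²EI/(K·L)²:  L = (1/K)·√(π²EI/P_cr) = (1/0.5)·√(π²×1.43×10^11×6.615×10^-6/8.094×10^5)
L = 6.79 m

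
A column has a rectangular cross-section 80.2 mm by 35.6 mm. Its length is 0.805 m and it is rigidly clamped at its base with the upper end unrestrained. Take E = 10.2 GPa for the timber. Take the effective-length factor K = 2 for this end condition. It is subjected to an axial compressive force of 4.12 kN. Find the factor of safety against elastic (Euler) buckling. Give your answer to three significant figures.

n ≈ 2.84

Buckling occurs about the weak axis: I_min = h·b³/12 with b = 35.6 mm (the shorter side).
I_min = 80.2×35.6³/12 = 3.015×10^5 mm⁴
I = 3.015×10^5 mm⁴ = 3.015×10^-7 m⁴
Effective length L_e = K·L = 2 × 0.805 = 1.610 m
P_cr = π²EI / L_e² = π² × 10.2×10⁹ × 3.015×10^-7 / 1.610² = 1.171×10^4 N
Factor of safety n = P_cr / P = 11.711 / 4.12 = 2.84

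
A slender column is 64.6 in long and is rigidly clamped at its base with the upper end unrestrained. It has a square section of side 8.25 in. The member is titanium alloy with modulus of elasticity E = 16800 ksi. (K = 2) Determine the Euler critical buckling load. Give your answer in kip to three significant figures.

P_cr ≈ 3830 kip

I = a⁴/12 = 8.25⁴/12 = 386.0 in⁴
Effective length L_e = K·L = 2 × 64.6 = 129.2 in
P_cr = π²EI / L_e² = π² × 16800×10³ × 386.0 / 129.2² = 3.835×10^6 lb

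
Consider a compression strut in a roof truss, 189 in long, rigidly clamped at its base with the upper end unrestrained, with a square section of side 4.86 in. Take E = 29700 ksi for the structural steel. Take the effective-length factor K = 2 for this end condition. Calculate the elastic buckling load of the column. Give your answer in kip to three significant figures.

P_cr ≈ 95.4 kip

I = a⁴/12 = 4.86⁴/12 = 46.49 in⁴
Effective length L_e = K·L = 2 × 189 = 378.0 in
P_cr = π²EI / L_e² = π² × 29700×10³ × 46.49 / 378.0² = 9.538×10^4 lb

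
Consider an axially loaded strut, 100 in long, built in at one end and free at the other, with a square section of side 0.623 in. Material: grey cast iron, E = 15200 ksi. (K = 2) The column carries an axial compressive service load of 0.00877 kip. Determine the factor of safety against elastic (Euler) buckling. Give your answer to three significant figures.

n ≈ 5.37

I = a⁴/12 = 0.623⁴/12 = 1.255×10^-2 in⁴
Effective length L_e = K·L = 2 × 100 = 200.0 in
P_cr = π²EI / L_e² = π² × 15200×10³ × 1.255×10^-2 / 200.0² = 47.08 lb
Factor of safety n = P_cr / P = 0.047082 / 0.00877 = 5.37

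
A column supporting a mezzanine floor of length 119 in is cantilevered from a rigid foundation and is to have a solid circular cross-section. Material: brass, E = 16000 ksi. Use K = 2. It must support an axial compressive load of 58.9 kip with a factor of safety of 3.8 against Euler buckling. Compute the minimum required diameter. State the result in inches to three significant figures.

Required P_cr = n·P = 3.8 × 58.9 = 223.8 kip
L_e = K·L = 2 × 119 = 238.0 in
Required I = P_cr·L_e²/(π²E) = 2.238×10^5 × 238.0² / (π² × 1.60×10^7) = 80.28 in⁴
Solid circle: I = πd⁴/64  ⇒  d = (64I/π)^(1/4) = (64×80.28/π)^(1/4) = 6.36 in

d ≈ 6.36 in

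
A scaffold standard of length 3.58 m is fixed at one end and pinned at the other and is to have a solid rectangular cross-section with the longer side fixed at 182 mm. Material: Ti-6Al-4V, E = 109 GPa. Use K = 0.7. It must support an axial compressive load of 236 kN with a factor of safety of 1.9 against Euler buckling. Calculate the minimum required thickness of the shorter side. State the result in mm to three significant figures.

Required P_cr = n·P = 1.9 × 236 = 448.4 kN
L_e = K·L = 0.7 × 3.58 = 2.506 m
Required I = P_cr·L_e²/(π²E) = 4.484×10^5 × 2.506² / (π² × 1.09×10^11) = 2.618×10^-6 m⁴
I_req = 2.618×10^6 mm⁴
Rectangle, weak axis: I_min = h·b³/12 with h = 182 mm fixed  ⇒  b = (12I/h)^(1/3) = 55.7 mm

b ≈ 55.7 mm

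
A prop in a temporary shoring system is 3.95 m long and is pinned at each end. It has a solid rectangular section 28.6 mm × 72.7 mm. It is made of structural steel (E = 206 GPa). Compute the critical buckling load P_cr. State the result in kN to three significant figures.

P_cr ≈ 18.5 kN

Buckling occurs about the weak axis: I_min = h·b³/12 with b = 28.6 mm (the shorter side).
I_min = 72.7×28.6³/12 = 1.417×10^5 mm⁴
I = 1.417×10^5 mm⁴ = 1.417×10^-7 m⁴
Effective length L_e = K·L = 1 × 3.95 = 3.950 m
P_cr = π²EI / L_e² = π² × 206×10⁹ × 1.417×10^-7 / 3.950² = 1.847×10^4 N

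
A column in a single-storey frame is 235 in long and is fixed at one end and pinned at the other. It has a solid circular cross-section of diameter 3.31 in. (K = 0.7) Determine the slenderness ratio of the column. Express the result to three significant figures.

For a solid circle r = d/4 = 3.31/4 = 0.8275 in
L_e = K·L = 0.7 × 235 = 164.5 in
λ = L_e / r_min = 164.50 / 0.8275 = 199

λ ≈ 199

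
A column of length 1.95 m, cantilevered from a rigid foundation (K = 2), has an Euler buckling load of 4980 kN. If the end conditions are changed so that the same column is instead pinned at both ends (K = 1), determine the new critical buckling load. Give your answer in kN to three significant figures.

P_cr ≈ 19900 kN

P_cr ∝ 1/K², so P_cr,new = P_cr,old × (K_old/K_new)² = 4980 × (2/1)²
= 4980 × 4.000 = 19900 kN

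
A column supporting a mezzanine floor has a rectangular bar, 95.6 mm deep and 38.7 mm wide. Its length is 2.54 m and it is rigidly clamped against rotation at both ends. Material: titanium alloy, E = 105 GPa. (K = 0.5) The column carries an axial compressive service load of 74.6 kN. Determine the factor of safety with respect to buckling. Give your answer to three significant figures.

Buckling occurs about the weak axis: I_min = h·b³/12 with b = 38.7 mm (the shorter side).
I_min = 95.6×38.7³/12 = 4.618×10^5 mm⁴
I = 4.618×10^5 mm⁴ = 4.618×10^-7 m⁴
Effective length L_e = K·L = 0.5 × 2.54 = 1.270 m
P_cr = π²EI / L_e² = π² × 105×10⁹ × 4.618×10^-7 / 1.270² = 2.967×10^5 N
Factor of safety n = P_cr / P = 296.68 / 74.6 = 3.98

n ≈ 3.98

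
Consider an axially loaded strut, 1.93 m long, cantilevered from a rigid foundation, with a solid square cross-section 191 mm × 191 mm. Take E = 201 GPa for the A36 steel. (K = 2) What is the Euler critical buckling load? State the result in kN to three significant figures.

I = a⁴/12 = 191⁴/12 = 1.109×10^8 mm⁴
I = 1.109×10^8 mm⁴ = 1.109×10^-4 m⁴
Effective length L_e = K·L = 2 × 1.93 = 3.860 m
P_cr = π²EI / L_e² = π² × 201×10⁹ × 1.109×10^-4 / 3.860² = 1.477×10^7 N

P_cr ≈ 14800 kN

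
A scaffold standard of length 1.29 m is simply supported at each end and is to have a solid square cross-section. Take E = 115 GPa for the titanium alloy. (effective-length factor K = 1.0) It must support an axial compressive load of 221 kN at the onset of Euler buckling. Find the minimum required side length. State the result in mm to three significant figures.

L_e = K·L = 1 × 1.29 = 1.290 m
Required I = P_cr·L_e²/(π²E) = 2.210×10^5 × 1.290² / (π² × 1.15×10^11) = 3.240×10^-7 m⁴
I_req = 3.240×10^5 mm⁴
Solid square: I = a⁴/12  ⇒  a = (12I)^(1/4) = (12×3.240×10^5)^(1/4) = 44.4 mm

a ≈ 44.4 mm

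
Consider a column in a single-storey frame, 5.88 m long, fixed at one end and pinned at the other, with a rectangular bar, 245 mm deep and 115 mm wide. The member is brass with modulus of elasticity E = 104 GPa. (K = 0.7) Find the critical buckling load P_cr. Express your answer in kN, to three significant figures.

Buckling occurs about the weak axis: I_min = h·b³/12 with b = 115 mm (the shorter side).
I_min = 245×115³/12 = 3.105×10^7 mm⁴
I = 3.105×10^7 mm⁴ = 3.105×10^-5 m⁴
Effective length L_e = K·L = 0.7 × 5.88 = 4.116 m
P_cr = π²EI / L_e² = π² × 104×10⁹ × 3.105×10^-5 / 4.116² = 1.881×10^6 N

P_cr ≈ 1880 kN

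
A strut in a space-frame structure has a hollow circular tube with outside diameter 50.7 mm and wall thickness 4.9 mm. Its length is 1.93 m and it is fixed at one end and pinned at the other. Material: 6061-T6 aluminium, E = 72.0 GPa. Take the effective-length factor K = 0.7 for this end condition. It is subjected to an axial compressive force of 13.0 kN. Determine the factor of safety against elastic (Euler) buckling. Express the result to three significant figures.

Inner diameter d_i = 50.7 − 2×4.9 = 40.90 mm
I = π(d_o⁴ − d_i⁴)/64 = π(50.7⁴ − 40.90⁴)/64 = 1.870×10^5 mm⁴
I = 1.870×10^5 mm⁴ = 1.870×10^-7 m⁴
Effective length L_e = K·L = 0.7 × 1.93 = 1.351 m
P_cr = π²EI / L_e² = π² × 72.0×10⁹ × 1.870×10^-7 / 1.351² = 7.280×10^4 N
Factor of safety n = P_cr / P = 72.798 / 13.0 = 5.60

n ≈ 5.60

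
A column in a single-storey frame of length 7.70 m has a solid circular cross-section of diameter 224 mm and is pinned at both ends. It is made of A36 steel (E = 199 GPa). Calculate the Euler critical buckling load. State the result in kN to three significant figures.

P_cr ≈ 4090 kN

I = πd⁴/64 = π×224⁴/64 = 1.236×10^8 mm⁴
I = 1.236×10^8 mm⁴ = 1.236×10^-4 m⁴
Effective length L_e = K·L = 1 × 7.70 = 7.700 m
P_cr = π²EI / L_e² = π² × 199×10⁹ × 1.236×10^-4 / 7.700² = 4.094×10^6 N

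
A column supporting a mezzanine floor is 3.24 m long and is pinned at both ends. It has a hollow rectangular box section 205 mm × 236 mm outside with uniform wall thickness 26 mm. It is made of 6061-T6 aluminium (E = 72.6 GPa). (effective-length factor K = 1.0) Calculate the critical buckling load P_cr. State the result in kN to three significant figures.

Inner dimensions: h_i = 236 − 2×26 = 184.0 mm, b_i = 205 − 2×26 = 153.0 mm
Weak-axis I_min = (h_o·b_o³ − h_i·b_i³)/12 with b_o = 205, b_i = 153.0 mm (shorter outer/inner sides).
I_min = (236×205³ − 184.0×153.0³)/12 = 1.145×10^8 mm⁴
I = 1.145×10^8 mm⁴ = 1.145×10^-4 m⁴
Effective length L_e = K·L = 1 × 3.24 = 3.240 m
P_cr = π²EI / L_e² = π² × 72.6×10⁹ × 1.145×10^-4 / 3.240² = 7.816×10^6 N

P_cr ≈ 7820 kN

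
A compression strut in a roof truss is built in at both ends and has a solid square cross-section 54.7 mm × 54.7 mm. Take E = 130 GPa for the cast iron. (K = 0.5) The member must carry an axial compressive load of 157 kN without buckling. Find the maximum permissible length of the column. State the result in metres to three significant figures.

I = a⁴/12 = 54.7⁴/12 = 7.461×10^5 mm⁴
I = 7.461×10^-7 m⁴
At the buckling limit P_cr = P = 1.570×10^5 N
From P_cr = π²EI/(K·L)²:  L = (1/K)·√(π²EI/P_cr) = (1/0.5)·√(π²×1.30×10^11×7.461×10^-7/1.570×10^5)
L = 4.94 m

L_max ≈ 4.94 m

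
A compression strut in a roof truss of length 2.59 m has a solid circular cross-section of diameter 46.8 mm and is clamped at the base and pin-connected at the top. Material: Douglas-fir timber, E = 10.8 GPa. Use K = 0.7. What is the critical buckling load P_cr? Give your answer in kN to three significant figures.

P_cr ≈ 7.64 kN

I = πd⁴/64 = π×46.8⁴/64 = 2.355×10^5 mm⁴
I = 2.355×10^5 mm⁴ = 2.355×10^-7 m⁴
Effective length L_e = K·L = 0.7 × 2.59 = 1.813 m
P_cr = π²EI / L_e² = π² × 10.8×10⁹ × 2.355×10^-7 / 1.813² = 7.636×10^3 N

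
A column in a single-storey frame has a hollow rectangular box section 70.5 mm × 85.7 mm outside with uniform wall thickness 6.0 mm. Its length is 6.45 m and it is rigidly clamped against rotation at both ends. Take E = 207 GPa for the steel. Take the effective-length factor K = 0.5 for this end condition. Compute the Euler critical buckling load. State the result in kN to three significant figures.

P_cr ≈ 250 kN

Inner dimensions: h_i = 85.7 − 2×6.0 = 73.70 mm, b_i = 70.5 − 2×6.0 = 58.50 mm
Weak-axis I_min = (h_o·b_o³ − h_i·b_i³)/12 with b_o = 70.5, b_i = 58.50 mm (shorter outer/inner sides).
I_min = (85.7×70.5³ − 73.70×58.50³)/12 = 1.273×10^6 mm⁴
I = 1.273×10^6 mm⁴ = 1.273×10^-6 m⁴
Effective length L_e = K·L = 0.5 × 6.45 = 3.225 m
P_cr = π²EI / L_e² = π² × 207×10⁹ × 1.273×10^-6 / 3.225² = 2.500×10^5 N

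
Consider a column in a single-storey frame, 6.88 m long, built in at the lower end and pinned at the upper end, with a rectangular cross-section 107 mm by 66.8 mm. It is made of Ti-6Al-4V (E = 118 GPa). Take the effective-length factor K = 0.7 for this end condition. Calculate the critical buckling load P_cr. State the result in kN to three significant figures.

P_cr ≈ 133 kN

Buckling occurs about the weak axis: I_min = h·b³/12 with b = 66.8 mm (the shorter side).
I_min = 107×66.8³/12 = 2.658×10^6 mm⁴
I = 2.658×10^6 mm⁴ = 2.658×10^-6 m⁴
Effective length L_e = K·L = 0.7 × 6.88 = 4.816 m
P_cr = π²EI / L_e² = π² × 118×10⁹ × 2.658×10^-6 / 4.816² = 1.335×10^5 N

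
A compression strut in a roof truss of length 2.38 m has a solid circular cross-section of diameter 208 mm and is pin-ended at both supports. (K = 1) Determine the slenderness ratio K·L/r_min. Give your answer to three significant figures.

λ ≈ 45.8

I = πd⁴/64 = π×208⁴/64 = 9.188×10^7 mm⁴
A = 3.398×10^4 mm²;  r_min = √(I/A) = √(9.188×10^7/3.398×10^4) = 52.00 mm
L_e = K·L = 1 × 2.38 m = 2.380 m = 2380.0 mm
λ = L_e / r_min = 2380.0 / 52.00 = 45.8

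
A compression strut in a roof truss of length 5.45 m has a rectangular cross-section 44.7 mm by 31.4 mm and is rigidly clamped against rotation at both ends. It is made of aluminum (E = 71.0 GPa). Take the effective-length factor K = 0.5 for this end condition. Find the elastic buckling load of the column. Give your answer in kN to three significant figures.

Buckling occurs about the weak axis: I_min = h·b³/12 with b = 31.4 mm (the shorter side).
I_min = 44.7×31.4³/12 = 1.153×10^5 mm⁴
I = 1.153×10^5 mm⁴ = 1.153×10^-7 m⁴
Effective length L_e = K·L = 0.5 × 5.45 = 2.725 m
P_cr = π²EI / L_e² = π² × 71.0×10⁹ × 1.153×10^-7 / 2.725² = 1.088×10^4 N

P_cr ≈ 10.9 kN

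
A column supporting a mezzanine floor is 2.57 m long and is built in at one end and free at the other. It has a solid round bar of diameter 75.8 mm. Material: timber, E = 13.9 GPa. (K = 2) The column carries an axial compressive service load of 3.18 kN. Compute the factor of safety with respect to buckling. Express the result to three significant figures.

I = πd⁴/64 = π×75.8⁴/64 = 1.620×10^6 mm⁴
I = 1.620×10^6 mm⁴ = 1.620×10^-6 m⁴
Effective length L_e = K·L = 2 × 2.57 = 5.140 m
P_cr = π²EI / L_e² = π² × 13.9×10⁹ × 1.620×10^-6 / 5.140² = 8.415×10^3 N
Factor of safety n = P_cr / P = 8.4146 / 3.18 = 2.65

n ≈ 2.65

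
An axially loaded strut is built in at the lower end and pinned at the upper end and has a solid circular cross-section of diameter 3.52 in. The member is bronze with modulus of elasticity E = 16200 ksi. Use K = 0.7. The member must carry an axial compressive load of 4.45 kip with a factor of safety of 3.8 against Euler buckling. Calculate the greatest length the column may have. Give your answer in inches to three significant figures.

L_max ≈ 381 in

I = πd⁴/64 = π×3.52⁴/64 = 7.536 in⁴
Required critical load P_cr = n·P = 3.8 × 4.45 = 16.91 kip = 1.691×10^4 lb
From P_cr = π²EI/(K·L)²:  L = (1/K)·√(π²EI/P_cr) = (1/0.7)·√(π²×1.62×10^7×7.536/1.691×10^4)
L = 381 in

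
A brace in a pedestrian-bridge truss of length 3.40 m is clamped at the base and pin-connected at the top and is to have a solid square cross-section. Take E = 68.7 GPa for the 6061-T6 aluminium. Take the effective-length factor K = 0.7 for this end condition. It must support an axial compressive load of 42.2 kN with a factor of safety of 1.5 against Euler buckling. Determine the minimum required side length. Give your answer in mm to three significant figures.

Required P_cr = n·P = 1.5 × 42.2 = 63.30 kN
L_e = K·L = 0.7 × 3.40 = 2.380 m
Required I = P_cr·L_e²/(π²E) = 6.330×10^4 × 2.380² / (π² × 6.87×10^10) = 5.288×10^-7 m⁴
I_req = 5.288×10^5 mm⁴
Solid square: I = a⁴/12  ⇒  a = (12I)^(1/4) = (12×5.288×10^5)^(1/4) = 50.2 mm

a ≈ 50.2 mm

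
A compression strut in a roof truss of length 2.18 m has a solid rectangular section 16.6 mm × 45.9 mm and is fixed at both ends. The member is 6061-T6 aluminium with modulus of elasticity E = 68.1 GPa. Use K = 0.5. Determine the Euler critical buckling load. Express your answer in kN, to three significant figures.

Buckling occurs about the weak axis: I_min = h·b³/12 with b = 16.6 mm (the shorter side).
I_min = 45.9×16.6³/12 = 1.750×10^4 mm⁴
I = 1.750×10^4 mm⁴ = 1.750×10^-8 m⁴
Effective length L_e = K·L = 0.5 × 2.18 = 1.090 m
P_cr = π²EI / L_e² = π² × 68.1×10⁹ × 1.750×10^-8 / 1.090² = 9.898×10^3 N

P_cr ≈ 9.90 kN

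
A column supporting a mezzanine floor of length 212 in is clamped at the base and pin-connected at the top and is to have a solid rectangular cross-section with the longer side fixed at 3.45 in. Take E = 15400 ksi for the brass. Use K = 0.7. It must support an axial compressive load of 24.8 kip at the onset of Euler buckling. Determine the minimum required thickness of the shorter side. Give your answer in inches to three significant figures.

L_e = K·L = 0.7 × 212 = 148.4 in
Required I = P_cr·L_e²/(π²E) = 2.480×10^4 × 148.4² / (π² × 1.54×10^7) = 3.593 in⁴
Rectangle, weak axis: I_min = h·b³/12 with h = 3.45 in fixed  ⇒  b = (12I/h)^(1/3) = 2.32 in

b ≈ 2.32 in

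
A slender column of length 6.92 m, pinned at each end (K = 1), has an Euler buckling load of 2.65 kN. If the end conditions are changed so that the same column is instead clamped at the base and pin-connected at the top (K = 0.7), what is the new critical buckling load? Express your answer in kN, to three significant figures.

P_cr ≈ 5.41 kN

P_cr ∝ 1/K², so P_cr,new = P_cr,old × (K_old/K_new)² = 2.65 × (1/0.7)²
= 2.65 × 2.041 = 5.41 kN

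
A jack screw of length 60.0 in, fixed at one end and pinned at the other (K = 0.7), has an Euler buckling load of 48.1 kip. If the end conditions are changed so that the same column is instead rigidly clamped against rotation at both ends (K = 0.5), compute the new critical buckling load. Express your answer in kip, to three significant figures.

P_cr ≈ 94.3 kip

P_cr ∝ 1/K², so P_cr,new = P_cr,old × (K_old/K_new)² = 48.1 × (0.7/0.5)²
= 48.1 × 1.960 = 94.3 kip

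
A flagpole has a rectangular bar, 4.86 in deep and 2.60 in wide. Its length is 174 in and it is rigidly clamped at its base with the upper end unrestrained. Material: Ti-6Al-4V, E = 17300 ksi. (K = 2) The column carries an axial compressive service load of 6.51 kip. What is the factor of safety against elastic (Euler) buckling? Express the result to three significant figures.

n ≈ 1.54

Buckling occurs about the weak axis: I_min = h·b³/12 with b = 2.60 in (the shorter side).
I_min = 4.86×2.60³/12 = 7.118 in⁴
Effective length L_e = K·L = 2 × 174 = 348.0 in
P_cr = π²EI / L_e² = π² × 17300×10³ × 7.118 / 348.0² = 1.004×10^4 lb
Factor of safety n = P_cr / P = 10.036 / 6.51 = 1.54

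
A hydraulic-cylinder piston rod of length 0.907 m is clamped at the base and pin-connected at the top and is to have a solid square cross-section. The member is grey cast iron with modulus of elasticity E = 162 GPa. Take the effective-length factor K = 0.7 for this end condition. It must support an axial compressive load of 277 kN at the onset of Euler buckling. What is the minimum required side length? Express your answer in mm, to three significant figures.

a ≈ 30.3 mm

L_e = K·L = 0.7 × 0.907 = 0.6349 m
Required I = P_cr·L_e²/(π²E) = 2.770×10^5 × 0.6349² / (π² × 1.62×10^11) = 6.984×10^-8 m⁴
I_req = 6.984×10^4 mm⁴
Solid square: I = a⁴/12  ⇒  a = (12I)^(1/4) = (12×6.984×10^4)^(1/4) = 30.3 mm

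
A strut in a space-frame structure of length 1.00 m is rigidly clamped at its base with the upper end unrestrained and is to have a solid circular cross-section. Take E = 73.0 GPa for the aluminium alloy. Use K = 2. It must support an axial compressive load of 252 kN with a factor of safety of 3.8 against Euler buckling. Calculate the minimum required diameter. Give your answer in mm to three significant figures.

Required P_cr = n·P = 3.8 × 252 = 957.6 kN
L_e = K·L = 2 × 1.00 = 2.000 m
Required I = P_cr·L_e²/(π²E) = 9.576×10^5 × 2.000² / (π² × 7.30×10^10) = 5.316×10^-6 m⁴
I_req = 5.316×10^6 mm⁴
Solid circle: I = πd⁴/64  ⇒  d = (64I/π)^(1/4) = (64×5.316×10^6/π)^(1/4) = 102 mm

d ≈ 102 mm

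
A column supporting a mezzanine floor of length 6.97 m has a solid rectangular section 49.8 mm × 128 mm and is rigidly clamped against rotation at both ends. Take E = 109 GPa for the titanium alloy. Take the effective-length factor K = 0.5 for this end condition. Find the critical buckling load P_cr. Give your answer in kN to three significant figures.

P_cr ≈ 117 kN

Buckling occurs about the weak axis: I_min = h·b³/12 with b = 49.8 mm (the shorter side).
I_min = 128×49.8³/12 = 1.317×10^6 mm⁴
I = 1.317×10^6 mm⁴ = 1.317×10^-6 m⁴
Effective length L_e = K·L = 0.5 × 6.97 = 3.485 m
P_cr = π²EI / L_e² = π² × 109×10⁹ × 1.317×10^-6 / 3.485² = 1.167×10^5 N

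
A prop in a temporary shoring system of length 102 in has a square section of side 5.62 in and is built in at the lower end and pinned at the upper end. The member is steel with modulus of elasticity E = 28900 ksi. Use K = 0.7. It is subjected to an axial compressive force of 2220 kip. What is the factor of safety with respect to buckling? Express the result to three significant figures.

n ≈ 2.10

I = a⁴/12 = 5.62⁴/12 = 83.13 in⁴
Effective length L_e = K·L = 0.7 × 102 = 71.40 in
P_cr = π²EI / L_e² = π² × 28900×10³ × 83.13 / 71.40² = 4.651×10^6 lb
Factor of safety n = P_cr / P = 4651.2 / 2220 = 2.10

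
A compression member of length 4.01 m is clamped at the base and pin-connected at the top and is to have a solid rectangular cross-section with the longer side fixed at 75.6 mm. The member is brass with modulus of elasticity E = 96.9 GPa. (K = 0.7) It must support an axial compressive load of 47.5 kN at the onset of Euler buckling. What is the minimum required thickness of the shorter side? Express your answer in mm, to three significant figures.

b ≈ 39.6 mm

L_e = K·L = 0.7 × 4.01 = 2.807 m
Required I = P_cr·L_e²/(π²E) = 4.750×10^4 × 2.807² / (π² × 9.69×10^10) = 3.913×10^-7 m⁴
I_req = 3.913×10^5 mm⁴
Rectangle, weak axis: I_min = h·b³/12 with h = 75.6 mm fixed  ⇒  b = (12I/h)^(1/3) = 39.6 mm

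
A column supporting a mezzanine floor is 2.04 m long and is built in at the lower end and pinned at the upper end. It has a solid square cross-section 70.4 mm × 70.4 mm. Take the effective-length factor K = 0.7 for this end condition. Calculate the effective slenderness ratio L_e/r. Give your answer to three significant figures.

λ ≈ 70.3

I = a⁴/12 = 70.4⁴/12 = 2.047×10^6 mm⁴
A = 4.956×10^3 mm²;  r_min = √(I/A) = √(2.047×10^6/4.956×10^3) = 20.32 mm
L_e = K·L = 0.7 × 2.04 m = 1.428 m = 1428.0 mm
λ = L_e / r_min = 1428.0 / 20.32 = 70.3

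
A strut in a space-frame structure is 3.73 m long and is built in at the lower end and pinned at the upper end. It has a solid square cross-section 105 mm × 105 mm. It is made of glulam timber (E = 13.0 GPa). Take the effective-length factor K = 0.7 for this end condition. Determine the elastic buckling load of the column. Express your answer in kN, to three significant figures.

P_cr ≈ 191 kN

I = a⁴/12 = 105⁴/12 = 1.013×10^7 mm⁴
I = 1.013×10^7 mm⁴ = 1.013×10^-5 m⁴
Effective length L_e = K·L = 0.7 × 3.73 = 2.611 m
P_cr = π²EI / L_e² = π² × 13.0×10⁹ × 1.013×10^-5 / 2.611² = 1.906×10^5 N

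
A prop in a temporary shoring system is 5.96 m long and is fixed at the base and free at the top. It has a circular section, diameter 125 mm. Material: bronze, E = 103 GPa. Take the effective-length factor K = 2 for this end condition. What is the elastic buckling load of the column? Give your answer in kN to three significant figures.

P_cr ≈ 85.7 kN

I = πd⁴/64 = π×125⁴/64 = 1.198×10^7 mm⁴
I = 1.198×10^7 mm⁴ = 1.198×10^-5 m⁴
Effective length L_e = K·L = 2 × 5.96 = 11.92 m
P_cr = π²EI / L_e² = π² × 103×10⁹ × 1.198×10^-5 / 11.92² = 8.574×10^4 N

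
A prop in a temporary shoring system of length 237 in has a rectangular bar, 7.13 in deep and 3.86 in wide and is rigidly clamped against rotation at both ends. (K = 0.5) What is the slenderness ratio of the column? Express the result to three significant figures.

For a rectangle r_min = b/√12 = 3.86/√12 = 1.114 in
L_e = K·L = 0.5 × 237 = 118.5 in
λ = L_e / r_min = 118.50 / 1.114 = 106

λ ≈ 106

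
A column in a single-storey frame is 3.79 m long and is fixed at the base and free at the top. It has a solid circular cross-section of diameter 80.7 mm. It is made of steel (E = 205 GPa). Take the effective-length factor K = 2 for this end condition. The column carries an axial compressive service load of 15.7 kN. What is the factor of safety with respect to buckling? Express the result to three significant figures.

I = πd⁴/64 = π×80.7⁴/64 = 2.082×10^6 mm⁴
I = 2.082×10^6 mm⁴ = 2.082×10^-6 m⁴
Effective length L_e = K·L = 2 × 3.79 = 7.580 m
P_cr = π²EI / L_e² = π² × 205×10⁹ × 2.082×10^-6 / 7.580² = 7.331×10^4 N
Factor of safety n = P_cr / P = 73.313 / 15.7 = 4.67

n ≈ 4.67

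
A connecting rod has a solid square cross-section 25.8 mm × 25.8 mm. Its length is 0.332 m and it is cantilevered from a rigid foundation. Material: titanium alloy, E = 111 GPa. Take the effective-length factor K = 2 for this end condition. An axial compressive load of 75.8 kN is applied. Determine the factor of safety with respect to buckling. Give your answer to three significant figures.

I = a⁴/12 = 25.8⁴/12 = 3.692×10^4 mm⁴
I = 3.692×10^4 mm⁴ = 3.692×10^-8 m⁴
Effective length L_e = K·L = 2 × 0.332 = 0.6640 m
P_cr = π²EI / L_e² = π² × 111×10⁹ × 3.692×10^-8 / 0.6640² = 9.175×10^4 N
Factor of safety n = P_cr / P = 91.745 / 75.8 = 1.21

n ≈ 1.21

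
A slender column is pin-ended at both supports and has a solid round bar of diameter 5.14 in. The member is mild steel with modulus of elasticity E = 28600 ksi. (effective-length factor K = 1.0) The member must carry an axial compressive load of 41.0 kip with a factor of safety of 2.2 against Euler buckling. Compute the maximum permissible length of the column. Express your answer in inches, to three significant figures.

I = πd⁴/64 = π×5.14⁴/64 = 34.26 in⁴
Required critical load P_cr = n·P = 2.2 × 41.0 = 90.20 kip = 9.020×10^4 lb
From P_cr = π²EI/(K·L)²:  L = (1/K)·√(π²EI/P_cr) = (1/1)·√(π²×2.86×10^7×34.26/9.020×10^4)
L = 327 in

L_max ≈ 327 in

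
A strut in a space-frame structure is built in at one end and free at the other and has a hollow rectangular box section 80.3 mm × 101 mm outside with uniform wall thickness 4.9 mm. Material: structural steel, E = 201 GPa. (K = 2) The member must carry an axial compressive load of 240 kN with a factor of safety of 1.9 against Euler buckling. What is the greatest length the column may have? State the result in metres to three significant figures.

Inner dimensions: h_i = 101 − 2×4.9 = 91.20 mm, b_i = 80.3 − 2×4.9 = 70.50 mm
Weak-axis I_min = (h_o·b_o³ − h_i·b_i³)/12 with b_o = 80.3, b_i = 70.50 mm (shorter outer/inner sides).
I_min = (101×80.3³ − 91.20×70.50³)/12 = 1.695×10^6 mm⁴
I = 1.695×10^-6 m⁴
Required critical load P_cr = n·P = 1.9 × 240 = 456.0 kN = 4.560×10^5 N
From P_cr = π²EI/(K·L)²:  L = (1/K)·√(π²EI/P_cr) = (1/2)·√(π²×2.01×10^11×1.695×10^-6/4.560×10^5)
L = 1.36 m

L_max ≈ 1.36 m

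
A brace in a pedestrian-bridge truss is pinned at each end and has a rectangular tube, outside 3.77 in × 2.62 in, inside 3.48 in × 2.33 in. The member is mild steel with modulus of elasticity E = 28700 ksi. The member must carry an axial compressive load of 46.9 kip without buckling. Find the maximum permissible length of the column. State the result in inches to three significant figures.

Weak-axis I_min = (h_o·b_o³ − h_i·b_i³)/12 with b_o = 2.62, b_i = 2.330 in (shorter outer/inner sides).
I_min = (3.77×2.62³ − 3.480×2.330³)/12 = 1.982 in⁴
At the buckling limit P_cr = P = 4.690×10^4 lb
From P_cr = π²EI/(K·L)²:  L = (1/K)·√(π²EI/P_cr) = (1/1)·√(π²×2.87×10^7×1.982/4.690×10^4)
L = 109 in

L_max ≈ 109 in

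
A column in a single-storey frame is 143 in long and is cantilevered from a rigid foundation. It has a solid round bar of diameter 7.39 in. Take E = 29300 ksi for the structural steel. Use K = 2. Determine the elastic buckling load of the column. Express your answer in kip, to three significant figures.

P_cr ≈ 518 kip

I = πd⁴/64 = π×7.39⁴/64 = 146.4 in⁴
Effective length L_e = K·L = 2 × 143 = 286.0 in
P_cr = π²EI / L_e² = π² × 29300×10³ × 146.4 / 286.0² = 5.176×10^5 lb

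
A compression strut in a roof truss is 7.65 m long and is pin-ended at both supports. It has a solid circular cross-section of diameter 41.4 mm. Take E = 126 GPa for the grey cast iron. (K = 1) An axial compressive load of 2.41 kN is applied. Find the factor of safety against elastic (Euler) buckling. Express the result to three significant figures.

n ≈ 1.27

I = πd⁴/64 = π×41.4⁴/64 = 1.442×10^5 mm⁴
I = 1.442×10^5 mm⁴ = 1.442×10^-7 m⁴
Effective length L_e = K·L = 1 × 7.65 = 7.650 m
P_cr = π²EI / L_e² = π² × 126×10⁹ × 1.442×10^-7 / 7.650² = 3.064×10^3 N
Factor of safety n = P_cr / P = 3.0642 / 2.41 = 1.27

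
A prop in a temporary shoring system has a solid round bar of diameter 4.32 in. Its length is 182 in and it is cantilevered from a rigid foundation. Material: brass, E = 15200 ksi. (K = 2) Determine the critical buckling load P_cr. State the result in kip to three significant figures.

I = πd⁴/64 = π×4.32⁴/64 = 17.10 in⁴
Effective length L_e = K·L = 2 × 182 = 364.0 in
P_cr = π²EI / L_e² = π² × 15200×10³ × 17.10 / 364.0² = 1.936×10^4 lb

P_cr ≈ 19.4 kip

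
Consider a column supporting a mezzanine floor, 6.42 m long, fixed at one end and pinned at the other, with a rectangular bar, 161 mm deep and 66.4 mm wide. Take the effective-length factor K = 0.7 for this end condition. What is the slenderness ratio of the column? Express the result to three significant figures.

For a rectangle r_min = b/√12 = 66.4/√12 = 19.17 mm
L_e = K·L = 0.7 × 6.42 m = 4.494 m = 4494.0 mm
λ = L_e / r_min = 4494.0 / 19.17 = 234

λ ≈ 234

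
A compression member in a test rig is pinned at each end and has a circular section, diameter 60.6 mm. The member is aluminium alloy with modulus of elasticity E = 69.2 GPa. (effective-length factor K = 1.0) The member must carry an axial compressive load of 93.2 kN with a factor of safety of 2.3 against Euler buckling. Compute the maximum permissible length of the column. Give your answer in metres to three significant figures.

I = πd⁴/64 = π×60.6⁴/64 = 6.620×10^5 mm⁴
I = 6.620×10^-7 m⁴
Required critical load P_cr = n·P = 2.3 × 93.2 = 214.4 kN = 2.144×10^5 N
From P_cr = π²EI/(K·L)²:  L = (1/K)·√(π²EI/P_cr) = (1/1)·√(π²×6.92×10^10×6.620×10^-7/2.144×10^5)
L = 1.45 m

L_max ≈ 1.45 m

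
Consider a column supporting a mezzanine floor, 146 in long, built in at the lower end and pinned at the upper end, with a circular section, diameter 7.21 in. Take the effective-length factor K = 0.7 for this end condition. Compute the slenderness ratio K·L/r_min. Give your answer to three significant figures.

λ ≈ 56.7

For a solid circle r = d/4 = 7.21/4 = 1.802 in
L_e = K·L = 0.7 × 146 = 102.2 in
λ = L_e / r_min = 102.20 / 1.802 = 56.7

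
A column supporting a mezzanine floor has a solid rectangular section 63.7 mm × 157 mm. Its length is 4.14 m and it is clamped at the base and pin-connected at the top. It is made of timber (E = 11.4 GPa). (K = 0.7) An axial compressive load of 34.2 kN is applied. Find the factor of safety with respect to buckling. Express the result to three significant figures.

n ≈ 1.32

Buckling occurs about the weak axis: I_min = h·b³/12 with b = 63.7 mm (the shorter side).
I_min = 157×63.7³/12 = 3.382×10^6 mm⁴
I = 3.382×10^6 mm⁴ = 3.382×10^-6 m⁴
Effective length L_e = K·L = 0.7 × 4.14 = 2.898 m
P_cr = π²EI / L_e² = π² × 11.4×10⁹ × 3.382×10^-6 / 2.898² = 4.530×10^4 N
Factor of safety n = P_cr / P = 45.305 / 34.2 = 1.32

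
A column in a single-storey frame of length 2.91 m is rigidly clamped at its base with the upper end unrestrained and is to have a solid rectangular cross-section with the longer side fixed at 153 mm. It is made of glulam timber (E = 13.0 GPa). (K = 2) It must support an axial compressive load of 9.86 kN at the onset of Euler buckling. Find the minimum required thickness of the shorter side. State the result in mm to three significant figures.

L_e = K·L = 2 × 2.91 = 5.820 m
Required I = P_cr·L_e²/(π²E) = 9.860×10^3 × 5.820² / (π² × 1.30×10^10) = 2.603×10^-6 m⁴
I_req = 2.603×10^6 mm⁴
Rectangle, weak axis: I_min = h·b³/12 with h = 153 mm fixed  ⇒  b = (12I/h)^(1/3) = 58.9 mm

b ≈ 58.9 mm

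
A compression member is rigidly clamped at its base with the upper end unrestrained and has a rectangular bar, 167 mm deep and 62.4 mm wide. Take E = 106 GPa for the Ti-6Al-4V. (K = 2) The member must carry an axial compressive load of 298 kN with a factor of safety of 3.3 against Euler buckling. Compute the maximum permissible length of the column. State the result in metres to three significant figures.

L_max ≈ 0.948 m

Buckling occurs about the weak axis: I_min = h·b³/12 with b = 62.4 mm (the shorter side).
I_min = 167×62.4³/12 = 3.381×10^6 mm⁴
I = 3.381×10^-6 m⁴
Required critical load P_cr = n·P = 3.3 × 298 = 983.4 kN = 9.834×10^5 N
From P_cr = π²EI/(K·L)²:  L = (1/K)·√(π²EI/P_cr) = (1/2)·√(π²×1.06×10^11×3.381×10^-6/9.834×10^5)
L = 0.948 m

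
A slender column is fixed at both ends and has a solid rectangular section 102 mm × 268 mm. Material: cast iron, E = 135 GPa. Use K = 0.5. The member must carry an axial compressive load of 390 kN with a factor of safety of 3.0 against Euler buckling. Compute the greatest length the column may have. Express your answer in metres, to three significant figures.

L_max ≈ 10.4 m

Buckling occurs about the weak axis: I_min = h·b³/12 with b = 102 mm (the shorter side).
I_min = 268×102³/12 = 2.370×10^7 mm⁴
I = 2.370×10^-5 m⁴
Required critical load P_cr = n·P = 3.0 × 390 = 1170 kN = 1.170×10^6 N
From P_cr = π²EI/(K·L)²:  L = (1/K)·√(π²EI/P_cr) = (1/0.5)·√(π²×1.35×10^11×2.370×10^-5/1.170×10^6)
L = 10.4 m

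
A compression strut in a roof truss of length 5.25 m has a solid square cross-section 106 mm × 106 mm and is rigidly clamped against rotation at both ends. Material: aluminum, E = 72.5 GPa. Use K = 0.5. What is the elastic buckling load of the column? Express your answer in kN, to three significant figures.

I = a⁴/12 = 106⁴/12 = 1.052×10^7 mm⁴
I = 1.052×10^7 mm⁴ = 1.052×10^-5 m⁴
Effective length L_e = K·L = 0.5 × 5.25 = 2.625 m
P_cr = π²EI / L_e² = π² × 72.5×10⁹ × 1.052×10^-5 / 2.625² = 1.092×10^6 N

P_cr ≈ 1090 kN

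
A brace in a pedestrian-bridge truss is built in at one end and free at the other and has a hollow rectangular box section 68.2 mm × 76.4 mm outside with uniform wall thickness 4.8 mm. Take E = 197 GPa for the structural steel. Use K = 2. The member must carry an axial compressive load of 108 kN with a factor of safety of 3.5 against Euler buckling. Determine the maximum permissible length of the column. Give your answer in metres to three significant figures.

L_max ≈ 1.08 m

Inner dimensions: h_i = 76.4 − 2×4.8 = 66.80 mm, b_i = 68.2 − 2×4.8 = 58.60 mm
Weak-axis I_min = (h_o·b_o³ − h_i·b_i³)/12 with b_o = 68.2, b_i = 58.60 mm (shorter outer/inner sides).
I_min = (76.4×68.2³ − 66.80×58.60³)/12 = 8.994×10^5 mm⁴
I = 8.994×10^-7 m⁴
Required critical load P_cr = n·P = 3.5 × 108 = 378.0 kN = 3.780×10^5 N
From P_cr = π²EI/(K·L)²:  L = (1/K)·√(π²EI/P_cr) = (1/2)·√(π²×1.97×10^11×8.994×10^-7/3.780×10^5)
L = 1.08 m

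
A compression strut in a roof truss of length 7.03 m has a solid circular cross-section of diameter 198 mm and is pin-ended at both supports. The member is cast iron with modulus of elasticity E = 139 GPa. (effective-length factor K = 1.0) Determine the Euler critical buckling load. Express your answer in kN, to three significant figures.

I = πd⁴/64 = π×198⁴/64 = 7.545×10^7 mm⁴
I = 7.545×10^7 mm⁴ = 7.545×10^-5 m⁴
Effective length L_e = K·L = 1 × 7.03 = 7.030 m
P_cr = π²EI / L_e² = π² × 139×10⁹ × 7.545×10^-5 / 7.030² = 2.094×10^6 N

P_cr ≈ 2090 kN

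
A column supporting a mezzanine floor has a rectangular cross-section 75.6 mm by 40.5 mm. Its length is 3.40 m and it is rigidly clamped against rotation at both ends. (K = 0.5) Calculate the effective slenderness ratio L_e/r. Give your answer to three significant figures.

For a rectangle r_min = b/√12 = 40.5/√12 = 11.69 mm
L_e = K·L = 0.5 × 3.40 m = 1.700 m = 1700.0 mm
λ = L_e / r_min = 1700.0 / 11.69 = 145

λ ≈ 145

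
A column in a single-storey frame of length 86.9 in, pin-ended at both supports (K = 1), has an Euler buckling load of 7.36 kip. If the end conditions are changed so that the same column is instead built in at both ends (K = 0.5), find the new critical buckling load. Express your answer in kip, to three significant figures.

P_cr ≈ 29.4 kip

P_cr ∝ 1/K², so P_cr,new = P_cr,old × (K_old/K_new)² = 7.36 × (1/0.5)²
= 7.36 × 4.000 = 29.4 kip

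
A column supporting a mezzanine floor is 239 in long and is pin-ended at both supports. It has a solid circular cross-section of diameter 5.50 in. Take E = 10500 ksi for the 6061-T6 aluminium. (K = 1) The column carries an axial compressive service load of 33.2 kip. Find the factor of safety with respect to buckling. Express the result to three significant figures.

I = πd⁴/64 = π×5.50⁴/64 = 44.92 in⁴
Effective length L_e = K·L = 1 × 239 = 239.0 in
P_cr = π²EI / L_e² = π² × 10500×10³ × 44.92 / 239.0² = 8.149×10^4 lb
Factor of safety n = P_cr / P = 81.492 / 33.2 = 2.45

n ≈ 2.45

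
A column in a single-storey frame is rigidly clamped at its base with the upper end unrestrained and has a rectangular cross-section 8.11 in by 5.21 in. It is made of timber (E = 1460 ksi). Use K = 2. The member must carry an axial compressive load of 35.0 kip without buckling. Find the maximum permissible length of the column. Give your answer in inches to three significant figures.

L_max ≈ 99.2 in

Buckling occurs about the weak axis: I_min = h·b³/12 with b = 5.21 in (the shorter side).
I_min = 8.11×5.21³/12 = 95.58 in⁴
At the buckling limit P_cr = P = 3.500×10^4 lb
From P_cr = π²EI/(K·L)²:  L = (1/K)·√(π²EI/P_cr) = (1/2)·√(π²×1.46×10^6×95.58/3.500×10^4)
L = 99.2 in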